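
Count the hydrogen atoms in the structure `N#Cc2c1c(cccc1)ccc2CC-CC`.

Hydrogens are implicit in SMILES; fill each atom to its normal valence:
  6 × C (aromatic): 1 H each → 6
  4 × C (aromatic): no H
  3 × C: 2 H each → 6
  1 × C: 3 H
  1 × C: no H
  1 × N: no H
  Total hydrogens = 15.

15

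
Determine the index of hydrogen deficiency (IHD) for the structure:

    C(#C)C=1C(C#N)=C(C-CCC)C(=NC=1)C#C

Molecular formula from the SMILES: C14H12N2.
DoU = (2C + 2 + N − H − X)/2 = (2·14 + 2 + 2 − 12 − 0)/2 = 20/2 = 10.
(Structurally: 1 ring(s) + 9 π bond(s) = 10.)

10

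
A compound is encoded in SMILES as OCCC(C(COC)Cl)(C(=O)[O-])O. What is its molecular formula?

Heavy atoms from the SMILES: 7 C, 1 Cl, 5 O.
Implicit hydrogens by atom environment:
  3 × C: 2 H each → 6
  2 × C: no H
  2 × O: 1 H each → 2
  2 × O: no H
  1 × C: 3 H
  1 × C: 1 H
  1 × Cl: no H
  1 × O (charge -1): no H
  Total hydrogens = 12.
Net charge -1.
Molecular formula: C7H12ClO5-

C7H12ClO5-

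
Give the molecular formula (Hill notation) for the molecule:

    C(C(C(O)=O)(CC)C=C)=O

C7H10O3

Heavy atoms from the SMILES: 7 C, 3 O.
Implicit hydrogens by atom environment:
  2 × C: 2 H each → 4
  2 × C: 1 H each → 2
  2 × C: no H
  2 × O: no H
  1 × C: 3 H
  1 × O: 1 H
  Total hydrogens = 10.
Molecular formula: C7H10O3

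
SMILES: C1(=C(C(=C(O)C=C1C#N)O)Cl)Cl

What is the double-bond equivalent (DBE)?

6

Molecular formula from the SMILES: C7H3Cl2NO2.
DoU = (2C + 2 + N − H − X)/2 = (2·7 + 2 + 1 − 3 − 2)/2 = 12/2 = 6.
(Structurally: 1 ring(s) + 5 π bond(s) = 6.)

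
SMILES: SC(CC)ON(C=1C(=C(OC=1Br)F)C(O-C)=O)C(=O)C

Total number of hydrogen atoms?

13

Hydrogens are implicit in SMILES; fill each atom to its normal valence:
  4 × C (aromatic): no H
  4 × O: no H
  3 × C: 3 H each → 9
  2 × C: no H
  1 × Br: no H
  1 × C: 2 H
  1 × C: 1 H
  1 × F: no H
  1 × N: no H
  1 × O (aromatic): no H
  1 × S: 1 H
  Total hydrogens = 13.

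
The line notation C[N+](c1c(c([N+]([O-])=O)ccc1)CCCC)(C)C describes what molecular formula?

Heavy atoms from the SMILES: 13 C, 2 N, 2 O.
Implicit hydrogens by atom environment:
  4 × C: 3 H each → 12
  3 × C: 2 H each → 6
  3 × C (aromatic): 1 H each → 3
  3 × C (aromatic): no H
  2 × N (charge +1): no H
  1 × O: no H
  1 × O (charge -1): no H
  Total hydrogens = 21.
Net charge +1.
Molecular formula: C13H21N2O2+

C13H21N2O2+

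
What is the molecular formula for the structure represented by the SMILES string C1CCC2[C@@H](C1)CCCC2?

C10H18

Heavy atoms from the SMILES: 10 C.
Implicit hydrogens by atom environment:
  8 × C: 2 H each → 16
  2 × C: 1 H each → 2
  Total hydrogens = 18.
Molecular formula: C10H18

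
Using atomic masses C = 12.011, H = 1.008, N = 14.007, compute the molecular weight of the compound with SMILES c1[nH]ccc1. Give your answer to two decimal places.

67.09

Molecular formula: C4H5N.
M = 4×12.011 + 5×1.008 + 1×14.007 = 67.09 g/mol.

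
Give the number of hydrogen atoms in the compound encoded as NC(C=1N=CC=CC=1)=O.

6

Hydrogens are implicit in SMILES; fill each atom to its normal valence:
  4 × C (aromatic): 1 H each → 4
  1 × C (aromatic): no H
  1 × C: no H
  1 × N: 2 H
  1 × N (aromatic): no H
  1 × O: no H
  Total hydrogens = 6.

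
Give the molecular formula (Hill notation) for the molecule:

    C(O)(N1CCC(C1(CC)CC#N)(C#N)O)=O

Heavy atoms from the SMILES: 10 C, 3 N, 3 O.
Implicit hydrogens by atom environment:
  5 × C: no H
  4 × C: 2 H each → 8
  3 × N: no H
  2 × O: 1 H each → 2
  1 × C: 3 H
  1 × O: no H
  Total hydrogens = 13.
Molecular formula: C10H13N3O3

C10H13N3O3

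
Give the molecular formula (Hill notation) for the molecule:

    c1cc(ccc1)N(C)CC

Heavy atoms from the SMILES: 9 C, 1 N.
Implicit hydrogens by atom environment:
  5 × C (aromatic): 1 H each → 5
  2 × C: 3 H each → 6
  1 × C: 2 H
  1 × C (aromatic): no H
  1 × N: no H
  Total hydrogens = 13.
Molecular formula: C9H13N

C9H13N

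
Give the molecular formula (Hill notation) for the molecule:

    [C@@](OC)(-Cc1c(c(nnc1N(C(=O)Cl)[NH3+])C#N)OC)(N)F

C10H13ClFN6O3+

Heavy atoms from the SMILES: 10 C, 1 Cl, 1 F, 6 N, 3 O.
Implicit hydrogens by atom environment:
  4 × C (aromatic): no H
  3 × C: no H
  3 × O: no H
  2 × C: 3 H each → 6
  2 × N (aromatic): no H
  2 × N: no H
  1 × C: 2 H
  1 × Cl: no H
  1 × F: no H
  1 × N (charge +1): 3 H
  1 × N: 2 H
  Total hydrogens = 13.
Net charge +1.
Molecular formula: C10H13ClFN6O3+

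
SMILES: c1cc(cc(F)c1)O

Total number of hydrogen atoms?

Hydrogens are implicit in SMILES; fill each atom to its normal valence:
  4 × C (aromatic): 1 H each → 4
  2 × C (aromatic): no H
  1 × F: no H
  1 × O: 1 H
  Total hydrogens = 5.

5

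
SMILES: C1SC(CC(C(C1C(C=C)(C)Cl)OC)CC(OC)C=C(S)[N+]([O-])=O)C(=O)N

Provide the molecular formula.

Heavy atoms from the SMILES: 17 C, 1 Cl, 2 N, 5 O, 2 S.
Implicit hydrogens by atom environment:
  7 × C: 1 H each → 7
  4 × C: 2 H each → 8
  4 × O: no H
  3 × C: 3 H each → 9
  3 × C: no H
  1 × Cl: no H
  1 × N: 2 H
  1 × N (charge +1): no H
  1 × O (charge -1): no H
  1 × S: 1 H
  1 × S: no H
  Total hydrogens = 27.
Molecular formula: C17H27ClN2O5S2

C17H27ClN2O5S2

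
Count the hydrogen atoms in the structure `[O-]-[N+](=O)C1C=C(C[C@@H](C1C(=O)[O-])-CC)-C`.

Hydrogens are implicit in SMILES; fill each atom to its normal valence:
  4 × C: 1 H each → 4
  2 × C: 3 H each → 6
  2 × C: 2 H each → 4
  2 × C: no H
  2 × O: no H
  2 × O (charge -1): no H
  1 × N (charge +1): no H
  Total hydrogens = 14.

14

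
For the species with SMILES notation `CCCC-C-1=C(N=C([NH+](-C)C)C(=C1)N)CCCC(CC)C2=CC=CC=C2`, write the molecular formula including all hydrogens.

Heavy atoms from the SMILES: 23 C, 3 N.
Implicit hydrogens by atom environment:
  7 × C: 2 H each → 14
  6 × C (aromatic): 1 H each → 6
  5 × C (aromatic): no H
  4 × C: 3 H each → 12
  1 × C: 1 H
  1 × N: 2 H
  1 × N (charge +1): 1 H
  1 × N (aromatic): no H
  Total hydrogens = 36.
Net charge +1.
Molecular formula: C23H36N3+

C23H36N3+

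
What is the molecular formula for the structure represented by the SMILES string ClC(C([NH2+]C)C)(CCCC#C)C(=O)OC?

C11H19ClNO2+

Heavy atoms from the SMILES: 11 C, 1 Cl, 1 N, 2 O.
Implicit hydrogens by atom environment:
  3 × C: 3 H each → 9
  3 × C: 2 H each → 6
  3 × C: no H
  2 × C: 1 H each → 2
  2 × O: no H
  1 × Cl: no H
  1 × N (charge +1): 2 H
  Total hydrogens = 19.
Net charge +1.
Molecular formula: C11H19ClNO2+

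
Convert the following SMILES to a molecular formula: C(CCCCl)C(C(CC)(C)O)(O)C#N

Heavy atoms from the SMILES: 10 C, 1 Cl, 1 N, 2 O.
Implicit hydrogens by atom environment:
  5 × C: 2 H each → 10
  3 × C: no H
  2 × C: 3 H each → 6
  2 × O: 1 H each → 2
  1 × Cl: no H
  1 × N: no H
  Total hydrogens = 18.
Molecular formula: C10H18ClNO2

C10H18ClNO2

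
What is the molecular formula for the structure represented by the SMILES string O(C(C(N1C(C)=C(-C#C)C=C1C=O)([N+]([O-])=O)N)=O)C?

Heavy atoms from the SMILES: 11 C, 3 N, 5 O.
Implicit hydrogens by atom environment:
  4 × O: no H
  3 × C (aromatic): no H
  3 × C: no H
  2 × C: 3 H each → 6
  2 × C: 1 H each → 2
  1 × C (aromatic): 1 H
  1 × N: 2 H
  1 × N (aromatic): no H
  1 × N (charge +1): no H
  1 × O (charge -1): no H
  Total hydrogens = 11.
Molecular formula: C11H11N3O5

C11H11N3O5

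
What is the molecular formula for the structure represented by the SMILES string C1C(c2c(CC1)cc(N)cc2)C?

Heavy atoms from the SMILES: 11 C, 1 N.
Implicit hydrogens by atom environment:
  3 × C: 2 H each → 6
  3 × C (aromatic): 1 H each → 3
  3 × C (aromatic): no H
  1 × C: 3 H
  1 × C: 1 H
  1 × N: 2 H
  Total hydrogens = 15.
Molecular formula: C11H15N

C11H15N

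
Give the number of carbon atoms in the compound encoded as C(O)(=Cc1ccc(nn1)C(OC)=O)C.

The symbol for carbon appears 9 times in the SMILES. Lowercase c denotes aromatic carbon and counts toward C.

9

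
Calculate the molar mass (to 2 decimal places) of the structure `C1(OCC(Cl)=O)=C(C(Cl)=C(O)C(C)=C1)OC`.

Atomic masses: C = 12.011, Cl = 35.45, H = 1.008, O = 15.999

Molecular formula: C10H10Cl2O4.
M = 10×12.011 + 2×35.45 + 10×1.008 + 4×15.999 = 265.09 g/mol.

265.09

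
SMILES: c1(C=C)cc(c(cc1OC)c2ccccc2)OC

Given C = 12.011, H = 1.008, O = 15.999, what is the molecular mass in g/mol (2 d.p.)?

Molecular formula: C16H16O2.
M = 16×12.011 + 16×1.008 + 2×15.999 = 240.30 g/mol.

240.30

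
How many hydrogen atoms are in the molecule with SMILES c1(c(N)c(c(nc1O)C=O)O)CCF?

9

Hydrogens are implicit in SMILES; fill each atom to its normal valence:
  5 × C (aromatic): no H
  2 × C: 2 H each → 4
  2 × O: 1 H each → 2
  1 × C: 1 H
  1 × F: no H
  1 × N: 2 H
  1 × N (aromatic): no H
  1 × O: no H
  Total hydrogens = 9.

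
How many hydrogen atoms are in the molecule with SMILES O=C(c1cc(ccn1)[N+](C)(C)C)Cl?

Hydrogens are implicit in SMILES; fill each atom to its normal valence:
  3 × C: 3 H each → 9
  3 × C (aromatic): 1 H each → 3
  2 × C (aromatic): no H
  1 × C: no H
  1 × Cl: no H
  1 × N (aromatic): no H
  1 × N (charge +1): no H
  1 × O: no H
  Total hydrogens = 12.

12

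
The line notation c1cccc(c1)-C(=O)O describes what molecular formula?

Heavy atoms from the SMILES: 7 C, 2 O.
Implicit hydrogens by atom environment:
  5 × C (aromatic): 1 H each → 5
  1 × C (aromatic): no H
  1 × C: no H
  1 × O: 1 H
  1 × O: no H
  Total hydrogens = 6.
Molecular formula: C7H6O2

C7H6O2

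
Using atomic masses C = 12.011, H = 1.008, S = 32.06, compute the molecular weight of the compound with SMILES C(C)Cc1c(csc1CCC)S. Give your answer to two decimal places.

Molecular formula: C10H16S2.
M = 10×12.011 + 16×1.008 + 2×32.06 = 200.36 g/mol.

200.36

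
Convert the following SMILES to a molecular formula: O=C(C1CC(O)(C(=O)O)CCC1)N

Heavy atoms from the SMILES: 8 C, 1 N, 4 O.
Implicit hydrogens by atom environment:
  4 × C: 2 H each → 8
  3 × C: no H
  2 × O: 1 H each → 2
  2 × O: no H
  1 × C: 1 H
  1 × N: 2 H
  Total hydrogens = 13.
Molecular formula: C8H13NO4

C8H13NO4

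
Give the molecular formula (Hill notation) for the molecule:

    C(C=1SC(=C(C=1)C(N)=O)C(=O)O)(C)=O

Heavy atoms from the SMILES: 8 C, 1 N, 4 O, 1 S.
Implicit hydrogens by atom environment:
  3 × C (aromatic): no H
  3 × C: no H
  3 × O: no H
  1 × C: 3 H
  1 × C (aromatic): 1 H
  1 × N: 2 H
  1 × O: 1 H
  1 × S (aromatic): no H
  Total hydrogens = 7.
Molecular formula: C8H7NO4S

C8H7NO4S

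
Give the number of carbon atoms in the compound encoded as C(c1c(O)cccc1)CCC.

The symbol for carbon appears 10 times in the SMILES. Lowercase c denotes aromatic carbon and counts toward C.

10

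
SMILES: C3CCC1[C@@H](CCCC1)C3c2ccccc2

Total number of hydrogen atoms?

Hydrogens are implicit in SMILES; fill each atom to its normal valence:
  7 × C: 2 H each → 14
  5 × C (aromatic): 1 H each → 5
  3 × C: 1 H each → 3
  1 × C (aromatic): no H
  Total hydrogens = 22.

22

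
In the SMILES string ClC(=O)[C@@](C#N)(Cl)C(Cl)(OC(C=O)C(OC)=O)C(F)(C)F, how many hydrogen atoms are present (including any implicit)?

8

Hydrogens are implicit in SMILES; fill each atom to its normal valence:
  6 × C: no H
  5 × O: no H
  3 × Cl: no H
  2 × C: 3 H each → 6
  2 × C: 1 H each → 2
  2 × F: no H
  1 × N: no H
  Total hydrogens = 8.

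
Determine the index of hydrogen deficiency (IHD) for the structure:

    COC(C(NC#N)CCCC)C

Molecular formula from the SMILES: C9H18N2O.
DoU = (2C + 2 + N − H − X)/2 = (2·9 + 2 + 2 − 18 − 0)/2 = 4/2 = 2.
(Structurally: 0 ring(s) + 2 π bond(s) = 2.)

2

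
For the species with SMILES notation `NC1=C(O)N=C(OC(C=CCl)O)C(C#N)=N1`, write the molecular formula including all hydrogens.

Heavy atoms from the SMILES: 8 C, 1 Cl, 4 N, 3 O.
Implicit hydrogens by atom environment:
  4 × C (aromatic): no H
  3 × C: 1 H each → 3
  2 × N (aromatic): no H
  2 × O: 1 H each → 2
  1 × C: no H
  1 × Cl: no H
  1 × N: 2 H
  1 × N: no H
  1 × O: no H
  Total hydrogens = 7.
Molecular formula: C8H7ClN4O3

C8H7ClN4O3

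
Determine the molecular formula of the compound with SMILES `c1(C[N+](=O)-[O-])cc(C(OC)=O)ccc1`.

Heavy atoms from the SMILES: 9 C, 1 N, 4 O.
Implicit hydrogens by atom environment:
  4 × C (aromatic): 1 H each → 4
  3 × O: no H
  2 × C (aromatic): no H
  1 × C: 3 H
  1 × C: 2 H
  1 × C: no H
  1 × N (charge +1): no H
  1 × O (charge -1): no H
  Total hydrogens = 9.
Molecular formula: C9H9NO4

C9H9NO4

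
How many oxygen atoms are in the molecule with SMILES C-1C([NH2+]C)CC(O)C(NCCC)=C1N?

1

The symbol for oxygen appears 1 time in the SMILES.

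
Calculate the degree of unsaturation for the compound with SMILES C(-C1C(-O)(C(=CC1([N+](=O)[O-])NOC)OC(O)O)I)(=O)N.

Molecular formula from the SMILES: C8H12IN3O8.
DoU = (2C + 2 + N − H − X)/2 = (2·8 + 2 + 3 − 12 − 1)/2 = 8/2 = 4.
(Structurally: 1 ring(s) + 3 π bond(s) = 4.)

4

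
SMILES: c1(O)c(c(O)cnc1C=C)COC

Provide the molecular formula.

Heavy atoms from the SMILES: 9 C, 1 N, 3 O.
Implicit hydrogens by atom environment:
  4 × C (aromatic): no H
  2 × C: 2 H each → 4
  2 × O: 1 H each → 2
  1 × C: 3 H
  1 × C (aromatic): 1 H
  1 × C: 1 H
  1 × N (aromatic): no H
  1 × O: no H
  Total hydrogens = 11.
Molecular formula: C9H11NO3

C9H11NO3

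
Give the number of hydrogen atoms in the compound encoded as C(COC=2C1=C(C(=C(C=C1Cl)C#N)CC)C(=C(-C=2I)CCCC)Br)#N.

Hydrogens are implicit in SMILES; fill each atom to its normal valence:
  9 × C (aromatic): no H
  5 × C: 2 H each → 10
  2 × C: 3 H each → 6
  2 × C: no H
  2 × N: no H
  1 × Br: no H
  1 × C (aromatic): 1 H
  1 × Cl: no H
  1 × I: no H
  1 × O: no H
  Total hydrogens = 17.

17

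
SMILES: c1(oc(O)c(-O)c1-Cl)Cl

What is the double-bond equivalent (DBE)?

3

Molecular formula from the SMILES: C4H2Cl2O3.
DoU = (2C + 2 + N − H − X)/2 = (2·4 + 2 + 0 − 2 − 2)/2 = 6/2 = 3.
(Structurally: 1 ring(s) + 2 π bond(s) = 3.)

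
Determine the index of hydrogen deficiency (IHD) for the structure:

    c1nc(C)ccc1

4

Molecular formula from the SMILES: C6H7N.
DoU = (2C + 2 + N − H − X)/2 = (2·6 + 2 + 1 − 7 − 0)/2 = 8/2 = 4.
(Structurally: 1 ring(s) + 3 π bond(s) = 4.)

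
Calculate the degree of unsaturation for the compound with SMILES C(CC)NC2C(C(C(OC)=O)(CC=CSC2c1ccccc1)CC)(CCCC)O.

Molecular formula from the SMILES: C24H37NO3S.
DoU = (2C + 2 + N − H − X)/2 = (2·24 + 2 + 1 − 37 − 0)/2 = 14/2 = 7.
(Structurally: 2 ring(s) + 5 π bond(s) = 7.)

7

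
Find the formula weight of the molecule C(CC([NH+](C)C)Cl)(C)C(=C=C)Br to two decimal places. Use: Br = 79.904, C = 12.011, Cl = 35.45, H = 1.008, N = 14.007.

Molecular formula: C9H16BrClN+.
M = 1×79.904 + 9×12.011 + 1×35.45 + 16×1.008 + 1×14.007 = 253.59 g/mol.

253.59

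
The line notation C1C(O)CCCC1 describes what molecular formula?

C6H12O

Heavy atoms from the SMILES: 6 C, 1 O.
Implicit hydrogens by atom environment:
  5 × C: 2 H each → 10
  1 × C: 1 H
  1 × O: 1 H
  Total hydrogens = 12.
Molecular formula: C6H12O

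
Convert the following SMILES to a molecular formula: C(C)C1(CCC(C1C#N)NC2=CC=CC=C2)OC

Heavy atoms from the SMILES: 15 C, 2 N, 1 O.
Implicit hydrogens by atom environment:
  5 × C (aromatic): 1 H each → 5
  3 × C: 2 H each → 6
  2 × C: 3 H each → 6
  2 × C: 1 H each → 2
  2 × C: no H
  1 × C (aromatic): no H
  1 × N: 1 H
  1 × N: no H
  1 × O: no H
  Total hydrogens = 20.
Molecular formula: C15H20N2O

C15H20N2O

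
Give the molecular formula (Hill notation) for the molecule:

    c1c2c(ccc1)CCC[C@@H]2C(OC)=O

Heavy atoms from the SMILES: 12 C, 2 O.
Implicit hydrogens by atom environment:
  4 × C (aromatic): 1 H each → 4
  3 × C: 2 H each → 6
  2 × C (aromatic): no H
  2 × O: no H
  1 × C: 3 H
  1 × C: 1 H
  1 × C: no H
  Total hydrogens = 14.
Molecular formula: C12H14O2

C12H14O2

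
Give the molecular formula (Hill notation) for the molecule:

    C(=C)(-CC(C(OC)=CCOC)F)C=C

Heavy atoms from the SMILES: 11 C, 1 F, 2 O.
Implicit hydrogens by atom environment:
  4 × C: 2 H each → 8
  3 × C: 1 H each → 3
  2 × C: 3 H each → 6
  2 × C: no H
  2 × O: no H
  1 × F: no H
  Total hydrogens = 17.
Molecular formula: C11H17FO2

C11H17FO2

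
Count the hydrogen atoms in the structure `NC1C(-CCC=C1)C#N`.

10

Hydrogens are implicit in SMILES; fill each atom to its normal valence:
  4 × C: 1 H each → 4
  2 × C: 2 H each → 4
  1 × C: no H
  1 × N: 2 H
  1 × N: no H
  Total hydrogens = 10.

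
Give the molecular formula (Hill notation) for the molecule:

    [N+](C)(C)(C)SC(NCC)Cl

Heavy atoms from the SMILES: 6 C, 1 Cl, 2 N, 1 S.
Implicit hydrogens by atom environment:
  4 × C: 3 H each → 12
  1 × C: 2 H
  1 × C: 1 H
  1 × Cl: no H
  1 × N: 1 H
  1 × N (charge +1): no H
  1 × S: no H
  Total hydrogens = 16.
Net charge +1.
Molecular formula: C6H16ClN2S+

C6H16ClN2S+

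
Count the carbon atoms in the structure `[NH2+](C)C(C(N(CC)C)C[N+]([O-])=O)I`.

The symbol for carbon appears 7 times in the SMILES.

7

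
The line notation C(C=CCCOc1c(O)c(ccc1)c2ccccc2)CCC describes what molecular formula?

Heavy atoms from the SMILES: 20 C, 2 O.
Implicit hydrogens by atom environment:
  8 × C (aromatic): 1 H each → 8
  5 × C: 2 H each → 10
  4 × C (aromatic): no H
  2 × C: 1 H each → 2
  1 × C: 3 H
  1 × O: 1 H
  1 × O: no H
  Total hydrogens = 24.
Molecular formula: C20H24O2

C20H24O2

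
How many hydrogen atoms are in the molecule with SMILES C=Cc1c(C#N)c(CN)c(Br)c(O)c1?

9

Hydrogens are implicit in SMILES; fill each atom to its normal valence:
  5 × C (aromatic): no H
  2 × C: 2 H each → 4
  1 × Br: no H
  1 × C (aromatic): 1 H
  1 × C: 1 H
  1 × C: no H
  1 × N: 2 H
  1 × N: no H
  1 × O: 1 H
  Total hydrogens = 9.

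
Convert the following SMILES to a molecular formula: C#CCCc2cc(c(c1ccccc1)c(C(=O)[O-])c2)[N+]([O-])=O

C17H12NO4-

Heavy atoms from the SMILES: 17 C, 1 N, 4 O.
Implicit hydrogens by atom environment:
  7 × C (aromatic): 1 H each → 7
  5 × C (aromatic): no H
  2 × C: 2 H each → 4
  2 × C: no H
  2 × O: no H
  2 × O (charge -1): no H
  1 × C: 1 H
  1 × N (charge +1): no H
  Total hydrogens = 12.
Net charge -1.
Molecular formula: C17H12NO4-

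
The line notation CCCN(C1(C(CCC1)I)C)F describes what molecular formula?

C9H17FIN

Heavy atoms from the SMILES: 9 C, 1 F, 1 I, 1 N.
Implicit hydrogens by atom environment:
  5 × C: 2 H each → 10
  2 × C: 3 H each → 6
  1 × C: 1 H
  1 × C: no H
  1 × F: no H
  1 × I: no H
  1 × N: no H
  Total hydrogens = 17.
Molecular formula: C9H17FIN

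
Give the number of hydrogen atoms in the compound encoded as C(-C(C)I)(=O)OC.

7

Hydrogens are implicit in SMILES; fill each atom to its normal valence:
  2 × C: 3 H each → 6
  2 × O: no H
  1 × C: 1 H
  1 × C: no H
  1 × I: no H
  Total hydrogens = 7.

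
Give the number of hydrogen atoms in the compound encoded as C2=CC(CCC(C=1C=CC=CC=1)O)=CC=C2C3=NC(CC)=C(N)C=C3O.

Hydrogens are implicit in SMILES; fill each atom to its normal valence:
  10 × C (aromatic): 1 H each → 10
  7 × C (aromatic): no H
  3 × C: 2 H each → 6
  2 × O: 1 H each → 2
  1 × C: 3 H
  1 × C: 1 H
  1 × N: 2 H
  1 × N (aromatic): no H
  Total hydrogens = 24.

24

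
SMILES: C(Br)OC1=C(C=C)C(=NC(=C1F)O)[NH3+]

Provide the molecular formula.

C8H9BrFN2O2+

Heavy atoms from the SMILES: 1 Br, 8 C, 1 F, 2 N, 2 O.
Implicit hydrogens by atom environment:
  5 × C (aromatic): no H
  2 × C: 2 H each → 4
  1 × Br: no H
  1 × C: 1 H
  1 × F: no H
  1 × N (charge +1): 3 H
  1 × N (aromatic): no H
  1 × O: 1 H
  1 × O: no H
  Total hydrogens = 9.
Net charge +1.
Molecular formula: C8H9BrFN2O2+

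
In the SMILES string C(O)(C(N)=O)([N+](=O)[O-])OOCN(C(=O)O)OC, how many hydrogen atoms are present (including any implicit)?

9

Hydrogens are implicit in SMILES; fill each atom to its normal valence:
  6 × O: no H
  3 × C: no H
  2 × O: 1 H each → 2
  1 × C: 3 H
  1 × C: 2 H
  1 × N: 2 H
  1 × N: no H
  1 × N (charge +1): no H
  1 × O (charge -1): no H
  Total hydrogens = 9.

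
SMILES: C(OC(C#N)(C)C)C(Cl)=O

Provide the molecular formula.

C6H8ClNO2

Heavy atoms from the SMILES: 6 C, 1 Cl, 1 N, 2 O.
Implicit hydrogens by atom environment:
  3 × C: no H
  2 × C: 3 H each → 6
  2 × O: no H
  1 × C: 2 H
  1 × Cl: no H
  1 × N: no H
  Total hydrogens = 8.
Molecular formula: C6H8ClNO2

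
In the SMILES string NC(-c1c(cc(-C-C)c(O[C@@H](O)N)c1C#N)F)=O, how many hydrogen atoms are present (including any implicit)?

Hydrogens are implicit in SMILES; fill each atom to its normal valence:
  5 × C (aromatic): no H
  2 × C: no H
  2 × N: 2 H each → 4
  2 × O: no H
  1 × C: 3 H
  1 × C: 2 H
  1 × C (aromatic): 1 H
  1 × C: 1 H
  1 × F: no H
  1 × N: no H
  1 × O: 1 H
  Total hydrogens = 12.

12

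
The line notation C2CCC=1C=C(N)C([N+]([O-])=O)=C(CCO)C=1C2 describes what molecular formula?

C12H16N2O3

Heavy atoms from the SMILES: 12 C, 2 N, 3 O.
Implicit hydrogens by atom environment:
  6 × C: 2 H each → 12
  5 × C (aromatic): no H
  1 × C (aromatic): 1 H
  1 × N: 2 H
  1 × N (charge +1): no H
  1 × O: 1 H
  1 × O: no H
  1 × O (charge -1): no H
  Total hydrogens = 16.
Molecular formula: C12H16N2O3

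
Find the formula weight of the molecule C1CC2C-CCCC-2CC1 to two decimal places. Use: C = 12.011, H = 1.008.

Molecular formula: C10H18.
M = 10×12.011 + 18×1.008 = 138.25 g/mol.

138.25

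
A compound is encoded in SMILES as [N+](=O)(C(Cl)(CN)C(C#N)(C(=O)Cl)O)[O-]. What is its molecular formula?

C5H5Cl2N3O4

Heavy atoms from the SMILES: 5 C, 2 Cl, 3 N, 4 O.
Implicit hydrogens by atom environment:
  4 × C: no H
  2 × Cl: no H
  2 × O: no H
  1 × C: 2 H
  1 × N: 2 H
  1 × N: no H
  1 × N (charge +1): no H
  1 × O: 1 H
  1 × O (charge -1): no H
  Total hydrogens = 5.
Molecular formula: C5H5Cl2N3O4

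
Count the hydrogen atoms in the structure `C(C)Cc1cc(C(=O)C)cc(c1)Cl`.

Hydrogens are implicit in SMILES; fill each atom to its normal valence:
  3 × C (aromatic): 1 H each → 3
  3 × C (aromatic): no H
  2 × C: 3 H each → 6
  2 × C: 2 H each → 4
  1 × C: no H
  1 × Cl: no H
  1 × O: no H
  Total hydrogens = 13.

13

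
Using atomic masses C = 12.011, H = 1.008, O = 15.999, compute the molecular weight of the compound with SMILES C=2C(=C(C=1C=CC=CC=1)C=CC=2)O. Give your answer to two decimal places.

170.21

Molecular formula: C12H10O.
M = 12×12.011 + 10×1.008 + 1×15.999 = 170.21 g/mol.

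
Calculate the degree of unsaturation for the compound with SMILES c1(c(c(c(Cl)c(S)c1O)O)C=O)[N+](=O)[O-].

6

Molecular formula from the SMILES: C7H4ClNO5S.
DoU = (2C + 2 + N − H − X)/2 = (2·7 + 2 + 1 − 4 − 1)/2 = 12/2 = 6.
(Structurally: 1 ring(s) + 5 π bond(s) = 6.)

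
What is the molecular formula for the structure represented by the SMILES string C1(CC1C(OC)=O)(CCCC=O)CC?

Heavy atoms from the SMILES: 11 C, 3 O.
Implicit hydrogens by atom environment:
  5 × C: 2 H each → 10
  3 × O: no H
  2 × C: 3 H each → 6
  2 × C: 1 H each → 2
  2 × C: no H
  Total hydrogens = 18.
Molecular formula: C11H18O3

C11H18O3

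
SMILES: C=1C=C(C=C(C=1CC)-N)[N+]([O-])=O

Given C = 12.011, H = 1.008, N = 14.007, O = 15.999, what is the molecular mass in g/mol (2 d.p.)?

166.18

Molecular formula: C8H10N2O2.
M = 8×12.011 + 10×1.008 + 2×14.007 + 2×15.999 = 166.18 g/mol.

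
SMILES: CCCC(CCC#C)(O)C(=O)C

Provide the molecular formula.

Heavy atoms from the SMILES: 10 C, 2 O.
Implicit hydrogens by atom environment:
  4 × C: 2 H each → 8
  3 × C: no H
  2 × C: 3 H each → 6
  1 × C: 1 H
  1 × O: 1 H
  1 × O: no H
  Total hydrogens = 16.
Molecular formula: C10H16O2

C10H16O2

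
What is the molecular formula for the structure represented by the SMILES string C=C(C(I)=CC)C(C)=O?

C7H9IO

Heavy atoms from the SMILES: 7 C, 1 I, 1 O.
Implicit hydrogens by atom environment:
  3 × C: no H
  2 × C: 3 H each → 6
  1 × C: 2 H
  1 × C: 1 H
  1 × I: no H
  1 × O: no H
  Total hydrogens = 9.
Molecular formula: C7H9IO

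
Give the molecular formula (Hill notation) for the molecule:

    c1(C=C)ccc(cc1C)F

Heavy atoms from the SMILES: 9 C, 1 F.
Implicit hydrogens by atom environment:
  3 × C (aromatic): 1 H each → 3
  3 × C (aromatic): no H
  1 × C: 3 H
  1 × C: 2 H
  1 × C: 1 H
  1 × F: no H
  Total hydrogens = 9.
Molecular formula: C9H9F

C9H9F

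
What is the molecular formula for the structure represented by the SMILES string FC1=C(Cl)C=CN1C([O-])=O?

C5H2ClFNO2-

Heavy atoms from the SMILES: 5 C, 1 Cl, 1 F, 1 N, 2 O.
Implicit hydrogens by atom environment:
  2 × C (aromatic): 1 H each → 2
  2 × C (aromatic): no H
  1 × C: no H
  1 × Cl: no H
  1 × F: no H
  1 × N (aromatic): no H
  1 × O: no H
  1 × O (charge -1): no H
  Total hydrogens = 2.
Net charge -1.
Molecular formula: C5H2ClFNO2-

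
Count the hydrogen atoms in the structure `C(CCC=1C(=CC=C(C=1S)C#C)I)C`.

Hydrogens are implicit in SMILES; fill each atom to its normal valence:
  4 × C (aromatic): no H
  3 × C: 2 H each → 6
  2 × C (aromatic): 1 H each → 2
  1 × C: 3 H
  1 × C: 1 H
  1 × C: no H
  1 × I: no H
  1 × S: 1 H
  Total hydrogens = 13.

13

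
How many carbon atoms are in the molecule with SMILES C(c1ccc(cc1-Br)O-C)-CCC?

The symbol for carbon appears 11 times in the SMILES. Lowercase c denotes aromatic carbon and counts toward C.

11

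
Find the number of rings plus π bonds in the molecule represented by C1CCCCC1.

1

Molecular formula from the SMILES: C6H12.
DoU = (2C + 2 + N − H − X)/2 = (2·6 + 2 + 0 − 12 − 0)/2 = 2/2 = 1.
(Structurally: 1 ring(s) + 0 π bond(s) = 1.)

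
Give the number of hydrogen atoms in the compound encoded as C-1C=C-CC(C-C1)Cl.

Hydrogens are implicit in SMILES; fill each atom to its normal valence:
  4 × C: 2 H each → 8
  3 × C: 1 H each → 3
  1 × Cl: no H
  Total hydrogens = 11.

11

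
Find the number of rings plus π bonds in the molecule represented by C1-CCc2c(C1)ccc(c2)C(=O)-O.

Molecular formula from the SMILES: C11H12O2.
DoU = (2C + 2 + N − H − X)/2 = (2·11 + 2 + 0 − 12 − 0)/2 = 12/2 = 6.
(Structurally: 2 ring(s) + 4 π bond(s) = 6.)

6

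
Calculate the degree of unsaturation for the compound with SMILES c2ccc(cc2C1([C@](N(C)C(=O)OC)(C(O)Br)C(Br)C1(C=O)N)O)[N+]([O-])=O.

Molecular formula from the SMILES: C15H17Br2N3O7.
DoU = (2C + 2 + N − H − X)/2 = (2·15 + 2 + 3 − 17 − 2)/2 = 16/2 = 8.
(Structurally: 2 ring(s) + 6 π bond(s) = 8.)

8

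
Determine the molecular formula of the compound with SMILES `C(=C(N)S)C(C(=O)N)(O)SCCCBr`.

Heavy atoms from the SMILES: 1 Br, 7 C, 2 N, 2 O, 2 S.
Implicit hydrogens by atom environment:
  3 × C: 2 H each → 6
  3 × C: no H
  2 × N: 2 H each → 4
  1 × Br: no H
  1 × C: 1 H
  1 × O: 1 H
  1 × O: no H
  1 × S: 1 H
  1 × S: no H
  Total hydrogens = 13.
Molecular formula: C7H13BrN2O2S2

C7H13BrN2O2S2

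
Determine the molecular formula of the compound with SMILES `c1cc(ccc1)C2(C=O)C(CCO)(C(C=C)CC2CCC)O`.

Heavy atoms from the SMILES: 19 C, 3 O.
Implicit hydrogens by atom environment:
  6 × C: 2 H each → 12
  5 × C (aromatic): 1 H each → 5
  4 × C: 1 H each → 4
  2 × C: no H
  2 × O: 1 H each → 2
  1 × C: 3 H
  1 × C (aromatic): no H
  1 × O: no H
  Total hydrogens = 26.
Molecular formula: C19H26O3

C19H26O3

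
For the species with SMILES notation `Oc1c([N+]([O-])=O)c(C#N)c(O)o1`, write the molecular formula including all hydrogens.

C5H2N2O5

Heavy atoms from the SMILES: 5 C, 2 N, 5 O.
Implicit hydrogens by atom environment:
  4 × C (aromatic): no H
  2 × O: 1 H each → 2
  1 × C: no H
  1 × N: no H
  1 × N (charge +1): no H
  1 × O (aromatic): no H
  1 × O: no H
  1 × O (charge -1): no H
  Total hydrogens = 2.
Molecular formula: C5H2N2O5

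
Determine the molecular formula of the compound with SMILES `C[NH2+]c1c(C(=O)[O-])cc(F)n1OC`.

Heavy atoms from the SMILES: 7 C, 1 F, 2 N, 3 O.
Implicit hydrogens by atom environment:
  3 × C (aromatic): no H
  2 × C: 3 H each → 6
  2 × O: no H
  1 × C (aromatic): 1 H
  1 × C: no H
  1 × F: no H
  1 × N (charge +1): 2 H
  1 × N (aromatic): no H
  1 × O (charge -1): no H
  Total hydrogens = 9.
Molecular formula: C7H9FN2O3

C7H9FN2O3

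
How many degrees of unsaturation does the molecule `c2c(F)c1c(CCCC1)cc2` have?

Molecular formula from the SMILES: C10H11F.
DoU = (2C + 2 + N − H − X)/2 = (2·10 + 2 + 0 − 11 − 1)/2 = 10/2 = 5.
(Structurally: 2 ring(s) + 3 π bond(s) = 5.)

5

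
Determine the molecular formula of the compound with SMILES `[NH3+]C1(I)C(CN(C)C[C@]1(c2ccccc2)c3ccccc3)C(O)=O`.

Heavy atoms from the SMILES: 19 C, 1 I, 2 N, 2 O.
Implicit hydrogens by atom environment:
  10 × C (aromatic): 1 H each → 10
  3 × C: no H
  2 × C: 2 H each → 4
  2 × C (aromatic): no H
  1 × C: 3 H
  1 × C: 1 H
  1 × I: no H
  1 × N (charge +1): 3 H
  1 × N: no H
  1 × O: 1 H
  1 × O: no H
  Total hydrogens = 22.
Net charge +1.
Molecular formula: C19H22IN2O2+

C19H22IN2O2+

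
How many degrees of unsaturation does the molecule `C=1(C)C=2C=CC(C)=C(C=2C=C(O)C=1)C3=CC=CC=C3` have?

Molecular formula from the SMILES: C18H16O.
DoU = (2C + 2 + N − H − X)/2 = (2·18 + 2 + 0 − 16 − 0)/2 = 22/2 = 11.
(Structurally: 3 ring(s) + 8 π bond(s) = 11.)

11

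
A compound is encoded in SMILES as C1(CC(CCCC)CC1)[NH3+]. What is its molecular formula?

Heavy atoms from the SMILES: 9 C, 1 N.
Implicit hydrogens by atom environment:
  6 × C: 2 H each → 12
  2 × C: 1 H each → 2
  1 × C: 3 H
  1 × N (charge +1): 3 H
  Total hydrogens = 20.
Net charge +1.
Molecular formula: C9H20N+

C9H20N+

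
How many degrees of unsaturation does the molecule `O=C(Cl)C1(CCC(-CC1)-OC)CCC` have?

2

Molecular formula from the SMILES: C11H19ClO2.
DoU = (2C + 2 + N − H − X)/2 = (2·11 + 2 + 0 − 19 − 1)/2 = 4/2 = 2.
(Structurally: 1 ring(s) + 1 π bond(s) = 2.)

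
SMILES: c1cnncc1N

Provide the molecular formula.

C4H5N3

Heavy atoms from the SMILES: 4 C, 3 N.
Implicit hydrogens by atom environment:
  3 × C (aromatic): 1 H each → 3
  2 × N (aromatic): no H
  1 × C (aromatic): no H
  1 × N: 2 H
  Total hydrogens = 5.
Molecular formula: C4H5N3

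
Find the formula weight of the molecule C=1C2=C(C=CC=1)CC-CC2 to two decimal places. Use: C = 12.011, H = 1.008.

132.21

Molecular formula: C10H12.
M = 10×12.011 + 12×1.008 = 132.21 g/mol.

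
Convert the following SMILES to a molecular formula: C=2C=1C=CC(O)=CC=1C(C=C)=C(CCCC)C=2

C16H18O

Heavy atoms from the SMILES: 16 C, 1 O.
Implicit hydrogens by atom environment:
  5 × C (aromatic): 1 H each → 5
  5 × C (aromatic): no H
  4 × C: 2 H each → 8
  1 × C: 3 H
  1 × C: 1 H
  1 × O: 1 H
  Total hydrogens = 18.
Molecular formula: C16H18O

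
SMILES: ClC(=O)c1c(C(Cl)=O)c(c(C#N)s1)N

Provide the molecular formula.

Heavy atoms from the SMILES: 7 C, 2 Cl, 2 N, 2 O, 1 S.
Implicit hydrogens by atom environment:
  4 × C (aromatic): no H
  3 × C: no H
  2 × Cl: no H
  2 × O: no H
  1 × N: 2 H
  1 × N: no H
  1 × S (aromatic): no H
  Total hydrogens = 2.
Molecular formula: C7H2Cl2N2O2S

C7H2Cl2N2O2S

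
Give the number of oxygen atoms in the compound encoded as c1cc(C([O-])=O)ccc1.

The symbol for oxygen appears 2 times in the SMILES.

2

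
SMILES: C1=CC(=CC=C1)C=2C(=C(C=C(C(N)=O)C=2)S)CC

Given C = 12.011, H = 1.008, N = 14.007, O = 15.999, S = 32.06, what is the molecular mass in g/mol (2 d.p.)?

257.35

Molecular formula: C15H15NOS.
M = 15×12.011 + 15×1.008 + 1×14.007 + 1×15.999 + 1×32.06 = 257.35 g/mol.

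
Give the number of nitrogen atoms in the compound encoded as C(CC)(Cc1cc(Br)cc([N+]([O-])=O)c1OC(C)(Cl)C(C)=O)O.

1

The symbol for nitrogen appears 1 time in the SMILES.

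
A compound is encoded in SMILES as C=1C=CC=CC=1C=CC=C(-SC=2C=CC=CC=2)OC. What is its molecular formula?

C17H16OS

Heavy atoms from the SMILES: 17 C, 1 O, 1 S.
Implicit hydrogens by atom environment:
  10 × C (aromatic): 1 H each → 10
  3 × C: 1 H each → 3
  2 × C (aromatic): no H
  1 × C: 3 H
  1 × C: no H
  1 × O: no H
  1 × S: no H
  Total hydrogens = 16.
Molecular formula: C17H16OS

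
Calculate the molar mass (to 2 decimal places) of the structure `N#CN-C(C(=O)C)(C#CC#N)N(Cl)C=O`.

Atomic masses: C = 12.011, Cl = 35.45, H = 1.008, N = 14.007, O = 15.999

Molecular formula: C8H5ClN4O2.
M = 8×12.011 + 1×35.45 + 5×1.008 + 4×14.007 + 2×15.999 = 224.60 g/mol.

224.60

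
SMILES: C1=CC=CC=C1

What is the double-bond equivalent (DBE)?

Molecular formula from the SMILES: C6H6.
DoU = (2C + 2 + N − H − X)/2 = (2·6 + 2 + 0 − 6 − 0)/2 = 8/2 = 4.
(Structurally: 1 ring(s) + 3 π bond(s) = 4.)

4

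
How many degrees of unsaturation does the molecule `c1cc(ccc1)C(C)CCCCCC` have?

Molecular formula from the SMILES: C14H22.
DoU = (2C + 2 + N − H − X)/2 = (2·14 + 2 + 0 − 22 − 0)/2 = 8/2 = 4.
(Structurally: 1 ring(s) + 3 π bond(s) = 4.)

4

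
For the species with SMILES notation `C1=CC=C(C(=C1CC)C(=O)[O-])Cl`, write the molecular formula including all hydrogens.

C9H8ClO2-

Heavy atoms from the SMILES: 9 C, 1 Cl, 2 O.
Implicit hydrogens by atom environment:
  3 × C (aromatic): 1 H each → 3
  3 × C (aromatic): no H
  1 × C: 3 H
  1 × C: 2 H
  1 × C: no H
  1 × Cl: no H
  1 × O: no H
  1 × O (charge -1): no H
  Total hydrogens = 8.
Net charge -1.
Molecular formula: C9H8ClO2-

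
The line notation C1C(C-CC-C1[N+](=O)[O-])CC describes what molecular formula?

C8H15NO2

Heavy atoms from the SMILES: 8 C, 1 N, 2 O.
Implicit hydrogens by atom environment:
  5 × C: 2 H each → 10
  2 × C: 1 H each → 2
  1 × C: 3 H
  1 × N (charge +1): no H
  1 × O: no H
  1 × O (charge -1): no H
  Total hydrogens = 15.
Molecular formula: C8H15NO2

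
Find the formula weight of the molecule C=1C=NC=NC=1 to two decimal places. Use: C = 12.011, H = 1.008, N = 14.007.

Molecular formula: C4H4N2.
M = 4×12.011 + 4×1.008 + 2×14.007 = 80.09 g/mol.

80.09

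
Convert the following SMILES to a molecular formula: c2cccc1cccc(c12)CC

Heavy atoms from the SMILES: 12 C.
Implicit hydrogens by atom environment:
  7 × C (aromatic): 1 H each → 7
  3 × C (aromatic): no H
  1 × C: 3 H
  1 × C: 2 H
  Total hydrogens = 12.
Molecular formula: C12H12

C12H12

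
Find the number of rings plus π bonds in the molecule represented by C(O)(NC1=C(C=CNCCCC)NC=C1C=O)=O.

6

Molecular formula from the SMILES: C12H17N3O3.
DoU = (2C + 2 + N − H − X)/2 = (2·12 + 2 + 3 − 17 − 0)/2 = 12/2 = 6.
(Structurally: 1 ring(s) + 5 π bond(s) = 6.)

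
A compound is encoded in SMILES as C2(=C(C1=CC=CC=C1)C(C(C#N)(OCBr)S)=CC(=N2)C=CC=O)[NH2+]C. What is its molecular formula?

Heavy atoms from the SMILES: 1 Br, 18 C, 3 N, 2 O, 1 S.
Implicit hydrogens by atom environment:
  6 × C (aromatic): 1 H each → 6
  5 × C (aromatic): no H
  3 × C: 1 H each → 3
  2 × C: no H
  2 × O: no H
  1 × Br: no H
  1 × C: 3 H
  1 × C: 2 H
  1 × N (charge +1): 2 H
  1 × N (aromatic): no H
  1 × N: no H
  1 × S: 1 H
  Total hydrogens = 17.
Net charge +1.
Molecular formula: C18H17BrN3O2S+

C18H17BrN3O2S+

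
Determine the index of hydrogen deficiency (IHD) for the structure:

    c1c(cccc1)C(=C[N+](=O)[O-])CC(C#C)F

8

Molecular formula from the SMILES: C12H10FNO2.
DoU = (2C + 2 + N − H − X)/2 = (2·12 + 2 + 1 − 10 − 1)/2 = 16/2 = 8.
(Structurally: 1 ring(s) + 7 π bond(s) = 8.)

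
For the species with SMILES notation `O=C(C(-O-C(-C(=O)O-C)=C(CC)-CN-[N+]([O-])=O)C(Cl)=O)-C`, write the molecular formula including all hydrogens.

C11H15ClN2O7

Heavy atoms from the SMILES: 11 C, 1 Cl, 2 N, 7 O.
Implicit hydrogens by atom environment:
  6 × O: no H
  5 × C: no H
  3 × C: 3 H each → 9
  2 × C: 2 H each → 4
  1 × C: 1 H
  1 × Cl: no H
  1 × N: 1 H
  1 × N (charge +1): no H
  1 × O (charge -1): no H
  Total hydrogens = 15.
Molecular formula: C11H15ClN2O7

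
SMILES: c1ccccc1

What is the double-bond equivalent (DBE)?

4

Molecular formula from the SMILES: C6H6.
DoU = (2C + 2 + N − H − X)/2 = (2·6 + 2 + 0 − 6 − 0)/2 = 8/2 = 4.
(Structurally: 1 ring(s) + 3 π bond(s) = 4.)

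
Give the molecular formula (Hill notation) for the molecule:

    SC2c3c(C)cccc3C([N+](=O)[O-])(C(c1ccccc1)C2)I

C17H16INO2S

Heavy atoms from the SMILES: 17 C, 1 I, 1 N, 2 O, 1 S.
Implicit hydrogens by atom environment:
  8 × C (aromatic): 1 H each → 8
  4 × C (aromatic): no H
  2 × C: 1 H each → 2
  1 × C: 3 H
  1 × C: 2 H
  1 × C: no H
  1 × I: no H
  1 × N (charge +1): no H
  1 × O: no H
  1 × O (charge -1): no H
  1 × S: 1 H
  Total hydrogens = 16.
Molecular formula: C17H16INO2S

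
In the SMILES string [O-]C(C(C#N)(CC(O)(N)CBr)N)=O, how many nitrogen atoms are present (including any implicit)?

3

The symbol for nitrogen appears 3 times in the SMILES.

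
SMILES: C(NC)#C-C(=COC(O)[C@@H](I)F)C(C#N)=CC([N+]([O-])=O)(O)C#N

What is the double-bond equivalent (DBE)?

Molecular formula from the SMILES: C12H10FIN4O5.
DoU = (2C + 2 + N − H − X)/2 = (2·12 + 2 + 4 − 10 − 2)/2 = 18/2 = 9.
(Structurally: 0 ring(s) + 9 π bond(s) = 9.)

9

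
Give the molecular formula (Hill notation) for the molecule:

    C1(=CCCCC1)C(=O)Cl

Heavy atoms from the SMILES: 7 C, 1 Cl, 1 O.
Implicit hydrogens by atom environment:
  4 × C: 2 H each → 8
  2 × C: no H
  1 × C: 1 H
  1 × Cl: no H
  1 × O: no H
  Total hydrogens = 9.
Molecular formula: C7H9ClO

C7H9ClO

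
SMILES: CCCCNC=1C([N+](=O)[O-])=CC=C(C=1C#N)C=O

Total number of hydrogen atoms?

13

Hydrogens are implicit in SMILES; fill each atom to its normal valence:
  4 × C (aromatic): no H
  3 × C: 2 H each → 6
  2 × C (aromatic): 1 H each → 2
  2 × O: no H
  1 × C: 3 H
  1 × C: 1 H
  1 × C: no H
  1 × N: 1 H
  1 × N: no H
  1 × N (charge +1): no H
  1 × O (charge -1): no H
  Total hydrogens = 13.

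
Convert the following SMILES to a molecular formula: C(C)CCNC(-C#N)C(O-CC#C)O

C10H16N2O2

Heavy atoms from the SMILES: 10 C, 2 N, 2 O.
Implicit hydrogens by atom environment:
  4 × C: 2 H each → 8
  3 × C: 1 H each → 3
  2 × C: no H
  1 × C: 3 H
  1 × N: 1 H
  1 × N: no H
  1 × O: 1 H
  1 × O: no H
  Total hydrogens = 16.
Molecular formula: C10H16N2O2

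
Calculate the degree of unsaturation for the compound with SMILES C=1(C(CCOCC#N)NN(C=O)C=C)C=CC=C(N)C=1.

Molecular formula from the SMILES: C14H18N4O2.
DoU = (2C + 2 + N − H − X)/2 = (2·14 + 2 + 4 − 18 − 0)/2 = 16/2 = 8.
(Structurally: 1 ring(s) + 7 π bond(s) = 8.)

8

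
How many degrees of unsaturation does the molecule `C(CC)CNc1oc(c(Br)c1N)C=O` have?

4

Molecular formula from the SMILES: C9H13BrN2O2.
DoU = (2C + 2 + N − H − X)/2 = (2·9 + 2 + 2 − 13 − 1)/2 = 8/2 = 4.
(Structurally: 1 ring(s) + 3 π bond(s) = 4.)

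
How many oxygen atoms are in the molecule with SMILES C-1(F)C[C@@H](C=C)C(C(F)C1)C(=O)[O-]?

The symbol for oxygen appears 2 times in the SMILES.

2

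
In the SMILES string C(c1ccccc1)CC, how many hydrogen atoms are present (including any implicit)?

Hydrogens are implicit in SMILES; fill each atom to its normal valence:
  5 × C (aromatic): 1 H each → 5
  2 × C: 2 H each → 4
  1 × C: 3 H
  1 × C (aromatic): no H
  Total hydrogens = 12.

12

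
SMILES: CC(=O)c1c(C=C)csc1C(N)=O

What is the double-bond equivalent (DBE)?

Molecular formula from the SMILES: C9H9NO2S.
DoU = (2C + 2 + N − H − X)/2 = (2·9 + 2 + 1 − 9 − 0)/2 = 12/2 = 6.
(Structurally: 1 ring(s) + 5 π bond(s) = 6.)

6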